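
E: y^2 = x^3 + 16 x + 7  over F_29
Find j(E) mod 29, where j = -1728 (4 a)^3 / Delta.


Delta = -16(4 a^3 + 27 b^2) mod 29 = 18
-1728 * (4 a)^3 = -1728 * (4*16)^3 mod 29 = 11
j = 11 * 18^(-1) mod 29 = 28

j = 28 (mod 29)


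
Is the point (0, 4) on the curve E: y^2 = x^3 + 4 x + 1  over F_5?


Check whether y^2 = x^3 + 4 x + 1 (mod 5) for (x, y) = (0, 4).
LHS: y^2 = 4^2 mod 5 = 1
RHS: x^3 + 4 x + 1 = 0^3 + 4*0 + 1 mod 5 = 1
LHS = RHS

Yes, on the curve


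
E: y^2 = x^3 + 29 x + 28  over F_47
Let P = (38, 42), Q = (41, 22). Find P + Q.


P != Q, so use the chord formula.
s = (y2 - y1) / (x2 - x1) = (27) / (3) mod 47 = 9
x3 = s^2 - x1 - x2 mod 47 = 9^2 - 38 - 41 = 2
y3 = s (x1 - x3) - y1 mod 47 = 9 * (38 - 2) - 42 = 0

P + Q = (2, 0)


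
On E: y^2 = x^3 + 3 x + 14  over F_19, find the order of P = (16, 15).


Compute successive multiples of P until we hit O:
  1P = (16, 15)
  2P = (7, 13)
  3P = (12, 7)
  4P = (14, 8)
  5P = (6, 1)
  6P = (2, 16)
  7P = (17, 0)
  8P = (2, 3)
  ... (continuing to 14P)
  14P = O

ord(P) = 14


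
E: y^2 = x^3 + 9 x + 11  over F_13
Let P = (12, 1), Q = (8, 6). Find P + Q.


P != Q, so use the chord formula.
s = (y2 - y1) / (x2 - x1) = (5) / (9) mod 13 = 2
x3 = s^2 - x1 - x2 mod 13 = 2^2 - 12 - 8 = 10
y3 = s (x1 - x3) - y1 mod 13 = 2 * (12 - 10) - 1 = 3

P + Q = (10, 3)


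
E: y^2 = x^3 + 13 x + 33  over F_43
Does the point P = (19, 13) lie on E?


Check whether y^2 = x^3 + 13 x + 33 (mod 43) for (x, y) = (19, 13).
LHS: y^2 = 13^2 mod 43 = 40
RHS: x^3 + 13 x + 33 = 19^3 + 13*19 + 33 mod 43 = 1
LHS != RHS

No, not on the curve


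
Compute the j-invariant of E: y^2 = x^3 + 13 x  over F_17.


Delta = -16(4 a^3 + 27 b^2) mod 17 = 16
-1728 * (4 a)^3 = -1728 * (4*13)^3 mod 17 = 6
j = 6 * 16^(-1) mod 17 = 11

j = 11 (mod 17)


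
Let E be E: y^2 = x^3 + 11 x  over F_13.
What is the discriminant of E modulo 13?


4 a^3 + 27 b^2 = 4*11^3 + 27*0^2 = 5324 + 0 = 5324
Delta = -16 * (5324) = -85184
Delta mod 13 = 5

Delta = 5 (mod 13)


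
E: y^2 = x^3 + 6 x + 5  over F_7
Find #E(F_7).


For each x in F_7, count y with y^2 = x^3 + 6 x + 5 mod 7:
  x = 2: RHS = 4, y in [2, 5]  -> 2 point(s)
  x = 3: RHS = 1, y in [1, 6]  -> 2 point(s)
  x = 4: RHS = 2, y in [3, 4]  -> 2 point(s)
Affine points: 6. Add the point at infinity: total = 7.

#E(F_7) = 7


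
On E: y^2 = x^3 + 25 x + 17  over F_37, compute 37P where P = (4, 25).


k = 37 = 100101_2 (binary, LSB first: 101001)
Double-and-add from P = (4, 25):
  bit 0 = 1: acc = O + (4, 25) = (4, 25)
  bit 1 = 0: acc unchanged = (4, 25)
  bit 2 = 1: acc = (4, 25) + (19, 5) = (24, 14)
  bit 3 = 0: acc unchanged = (24, 14)
  bit 4 = 0: acc unchanged = (24, 14)
  bit 5 = 1: acc = (24, 14) + (36, 19) = (17, 29)

37P = (17, 29)


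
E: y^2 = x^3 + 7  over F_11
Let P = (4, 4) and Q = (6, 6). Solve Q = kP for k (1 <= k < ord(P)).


Enumerate multiples of P until we hit Q = (6, 6):
  1P = (4, 4)
  2P = (6, 6)
Match found at i = 2.

k = 2


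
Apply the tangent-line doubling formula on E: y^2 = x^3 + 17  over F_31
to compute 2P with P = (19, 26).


Doubling: s = (3 x1^2 + a) / (2 y1)
s = (3*19^2 + 0) / (2*26) mod 31 = 25
x3 = s^2 - 2 x1 mod 31 = 25^2 - 2*19 = 29
y3 = s (x1 - x3) - y1 mod 31 = 25 * (19 - 29) - 26 = 3

2P = (29, 3)


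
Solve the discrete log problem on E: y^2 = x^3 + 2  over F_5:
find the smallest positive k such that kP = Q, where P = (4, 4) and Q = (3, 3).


Enumerate multiples of P until we hit Q = (3, 3):
  1P = (4, 4)
  2P = (3, 2)
  3P = (2, 0)
  4P = (3, 3)
Match found at i = 4.

k = 4


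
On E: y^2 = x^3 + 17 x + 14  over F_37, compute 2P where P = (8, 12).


Doubling: s = (3 x1^2 + a) / (2 y1)
s = (3*8^2 + 17) / (2*12) mod 37 = 1
x3 = s^2 - 2 x1 mod 37 = 1^2 - 2*8 = 22
y3 = s (x1 - x3) - y1 mod 37 = 1 * (8 - 22) - 12 = 11

2P = (22, 11)


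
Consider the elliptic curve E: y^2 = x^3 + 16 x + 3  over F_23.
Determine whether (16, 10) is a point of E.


Check whether y^2 = x^3 + 16 x + 3 (mod 23) for (x, y) = (16, 10).
LHS: y^2 = 10^2 mod 23 = 8
RHS: x^3 + 16 x + 3 = 16^3 + 16*16 + 3 mod 23 = 8
LHS = RHS

Yes, on the curve


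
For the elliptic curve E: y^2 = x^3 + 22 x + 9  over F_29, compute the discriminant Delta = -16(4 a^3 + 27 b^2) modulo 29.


4 a^3 + 27 b^2 = 4*22^3 + 27*9^2 = 42592 + 2187 = 44779
Delta = -16 * (44779) = -716464
Delta mod 29 = 10

Delta = 10 (mod 29)


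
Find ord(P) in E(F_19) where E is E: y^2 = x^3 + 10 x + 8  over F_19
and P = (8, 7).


Compute successive multiples of P until we hit O:
  1P = (8, 7)
  2P = (8, 12)
  3P = O

ord(P) = 3


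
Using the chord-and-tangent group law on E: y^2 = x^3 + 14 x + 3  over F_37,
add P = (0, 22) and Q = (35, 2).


P != Q, so use the chord formula.
s = (y2 - y1) / (x2 - x1) = (17) / (35) mod 37 = 10
x3 = s^2 - x1 - x2 mod 37 = 10^2 - 0 - 35 = 28
y3 = s (x1 - x3) - y1 mod 37 = 10 * (0 - 28) - 22 = 31

P + Q = (28, 31)


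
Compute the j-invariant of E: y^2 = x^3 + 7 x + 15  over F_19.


Delta = -16(4 a^3 + 27 b^2) mod 19 = 16
-1728 * (4 a)^3 = -1728 * (4*7)^3 mod 19 = 7
j = 7 * 16^(-1) mod 19 = 4

j = 4 (mod 19)


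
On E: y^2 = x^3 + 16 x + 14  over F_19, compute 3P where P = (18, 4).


k = 3 = 11_2 (binary, LSB first: 11)
Double-and-add from P = (18, 4):
  bit 0 = 1: acc = O + (18, 4) = (18, 4)
  bit 1 = 1: acc = (18, 4) + (2, 15) = (4, 3)

3P = (4, 3)


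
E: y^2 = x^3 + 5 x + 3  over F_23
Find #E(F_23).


For each x in F_23, count y with y^2 = x^3 + 5 x + 3 mod 23:
  x = 0: RHS = 3, y in [7, 16]  -> 2 point(s)
  x = 1: RHS = 9, y in [3, 20]  -> 2 point(s)
  x = 4: RHS = 18, y in [8, 15]  -> 2 point(s)
  x = 7: RHS = 13, y in [6, 17]  -> 2 point(s)
  x = 8: RHS = 3, y in [7, 16]  -> 2 point(s)
  x = 9: RHS = 18, y in [8, 15]  -> 2 point(s)
  x = 10: RHS = 18, y in [8, 15]  -> 2 point(s)
  x = 11: RHS = 9, y in [3, 20]  -> 2 point(s)
  x = 15: RHS = 3, y in [7, 16]  -> 2 point(s)
  x = 16: RHS = 16, y in [4, 19]  -> 2 point(s)
  x = 21: RHS = 8, y in [10, 13]  -> 2 point(s)
Affine points: 22. Add the point at infinity: total = 23.

#E(F_23) = 23


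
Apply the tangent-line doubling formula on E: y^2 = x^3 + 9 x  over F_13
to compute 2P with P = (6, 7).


Doubling: s = (3 x1^2 + a) / (2 y1)
s = (3*6^2 + 9) / (2*7) mod 13 = 0
x3 = s^2 - 2 x1 mod 13 = 0^2 - 2*6 = 1
y3 = s (x1 - x3) - y1 mod 13 = 0 * (6 - 1) - 7 = 6

2P = (1, 6)


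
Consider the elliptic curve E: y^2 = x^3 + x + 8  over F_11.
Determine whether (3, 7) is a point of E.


Check whether y^2 = x^3 + 1 x + 8 (mod 11) for (x, y) = (3, 7).
LHS: y^2 = 7^2 mod 11 = 5
RHS: x^3 + 1 x + 8 = 3^3 + 1*3 + 8 mod 11 = 5
LHS = RHS

Yes, on the curve


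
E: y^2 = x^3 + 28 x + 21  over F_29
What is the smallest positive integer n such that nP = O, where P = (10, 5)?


Compute successive multiples of P until we hit O:
  1P = (10, 5)
  2P = (13, 1)
  3P = (11, 6)
  4P = (9, 25)
  5P = (4, 20)
  6P = (14, 5)
  7P = (5, 24)
  8P = (18, 8)
  ... (continuing to 27P)
  27P = O

ord(P) = 27


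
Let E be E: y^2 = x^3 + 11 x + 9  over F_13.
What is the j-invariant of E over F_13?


Delta = -16(4 a^3 + 27 b^2) mod 13 = 9
-1728 * (4 a)^3 = -1728 * (4*11)^3 mod 13 = 8
j = 8 * 9^(-1) mod 13 = 11

j = 11 (mod 13)


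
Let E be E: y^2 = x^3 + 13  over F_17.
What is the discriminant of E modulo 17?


4 a^3 + 27 b^2 = 4*0^3 + 27*13^2 = 0 + 4563 = 4563
Delta = -16 * (4563) = -73008
Delta mod 17 = 7

Delta = 7 (mod 17)


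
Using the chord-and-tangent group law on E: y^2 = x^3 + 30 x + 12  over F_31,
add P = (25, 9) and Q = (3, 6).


P != Q, so use the chord formula.
s = (y2 - y1) / (x2 - x1) = (28) / (9) mod 31 = 10
x3 = s^2 - x1 - x2 mod 31 = 10^2 - 25 - 3 = 10
y3 = s (x1 - x3) - y1 mod 31 = 10 * (25 - 10) - 9 = 17

P + Q = (10, 17)


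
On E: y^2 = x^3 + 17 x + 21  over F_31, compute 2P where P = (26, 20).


k = 2 = 10_2 (binary, LSB first: 01)
Double-and-add from P = (26, 20):
  bit 0 = 0: acc unchanged = O
  bit 1 = 1: acc = O + (28, 25) = (28, 25)

2P = (28, 25)


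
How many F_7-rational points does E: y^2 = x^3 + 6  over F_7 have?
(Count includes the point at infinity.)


For each x in F_7, count y with y^2 = x^3 + 0 x + 6 mod 7:
  x = 1: RHS = 0, y in [0]  -> 1 point(s)
  x = 2: RHS = 0, y in [0]  -> 1 point(s)
  x = 4: RHS = 0, y in [0]  -> 1 point(s)
Affine points: 3. Add the point at infinity: total = 4.

#E(F_7) = 4


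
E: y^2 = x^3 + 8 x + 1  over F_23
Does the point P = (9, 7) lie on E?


Check whether y^2 = x^3 + 8 x + 1 (mod 23) for (x, y) = (9, 7).
LHS: y^2 = 7^2 mod 23 = 3
RHS: x^3 + 8 x + 1 = 9^3 + 8*9 + 1 mod 23 = 20
LHS != RHS

No, not on the curve


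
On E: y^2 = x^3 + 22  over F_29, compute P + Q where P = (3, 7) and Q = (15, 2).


P != Q, so use the chord formula.
s = (y2 - y1) / (x2 - x1) = (24) / (12) mod 29 = 2
x3 = s^2 - x1 - x2 mod 29 = 2^2 - 3 - 15 = 15
y3 = s (x1 - x3) - y1 mod 29 = 2 * (3 - 15) - 7 = 27

P + Q = (15, 27)


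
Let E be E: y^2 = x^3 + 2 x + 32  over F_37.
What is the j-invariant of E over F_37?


Delta = -16(4 a^3 + 27 b^2) mod 37 = 10
-1728 * (4 a)^3 = -1728 * (4*2)^3 mod 37 = 8
j = 8 * 10^(-1) mod 37 = 23

j = 23 (mod 37)


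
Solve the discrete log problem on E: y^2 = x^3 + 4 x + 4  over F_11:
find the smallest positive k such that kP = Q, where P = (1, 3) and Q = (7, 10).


Enumerate multiples of P until we hit Q = (7, 10):
  1P = (1, 3)
  2P = (7, 1)
  3P = (8, 3)
  4P = (2, 8)
  5P = (0, 2)
  6P = (0, 9)
  7P = (2, 3)
  8P = (8, 8)
  9P = (7, 10)
Match found at i = 9.

k = 9


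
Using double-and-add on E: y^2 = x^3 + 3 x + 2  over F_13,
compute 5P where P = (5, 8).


k = 5 = 101_2 (binary, LSB first: 101)
Double-and-add from P = (5, 8):
  bit 0 = 1: acc = O + (5, 8) = (5, 8)
  bit 1 = 0: acc unchanged = (5, 8)
  bit 2 = 1: acc = (5, 8) + (3, 8) = (5, 5)

5P = (5, 5)


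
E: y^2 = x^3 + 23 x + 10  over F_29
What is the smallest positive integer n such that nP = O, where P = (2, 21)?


Compute successive multiples of P until we hit O:
  1P = (2, 21)
  2P = (12, 19)
  3P = (22, 12)
  4P = (6, 4)
  5P = (1, 11)
  6P = (10, 15)
  7P = (23, 2)
  8P = (11, 12)
  ... (continuing to 23P)
  23P = O

ord(P) = 23


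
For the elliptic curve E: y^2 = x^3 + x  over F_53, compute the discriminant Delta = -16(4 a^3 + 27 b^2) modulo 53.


4 a^3 + 27 b^2 = 4*1^3 + 27*0^2 = 4 + 0 = 4
Delta = -16 * (4) = -64
Delta mod 53 = 42

Delta = 42 (mod 53)


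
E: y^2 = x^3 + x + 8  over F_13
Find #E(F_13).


For each x in F_13, count y with y^2 = x^3 + 1 x + 8 mod 13:
  x = 1: RHS = 10, y in [6, 7]  -> 2 point(s)
  x = 3: RHS = 12, y in [5, 8]  -> 2 point(s)
  x = 6: RHS = 9, y in [3, 10]  -> 2 point(s)
  x = 10: RHS = 4, y in [2, 11]  -> 2 point(s)
Affine points: 8. Add the point at infinity: total = 9.

#E(F_13) = 9


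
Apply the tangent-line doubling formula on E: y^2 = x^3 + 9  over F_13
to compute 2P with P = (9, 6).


Doubling: s = (3 x1^2 + a) / (2 y1)
s = (3*9^2 + 0) / (2*6) mod 13 = 4
x3 = s^2 - 2 x1 mod 13 = 4^2 - 2*9 = 11
y3 = s (x1 - x3) - y1 mod 13 = 4 * (9 - 11) - 6 = 12

2P = (11, 12)


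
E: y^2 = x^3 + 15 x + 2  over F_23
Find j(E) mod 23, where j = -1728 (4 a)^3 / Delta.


Delta = -16(4 a^3 + 27 b^2) mod 23 = 13
-1728 * (4 a)^3 = -1728 * (4*15)^3 mod 23 = 2
j = 2 * 13^(-1) mod 23 = 9

j = 9 (mod 23)


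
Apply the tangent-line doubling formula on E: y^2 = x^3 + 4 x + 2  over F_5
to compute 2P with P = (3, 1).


Doubling: s = (3 x1^2 + a) / (2 y1)
s = (3*3^2 + 4) / (2*1) mod 5 = 3
x3 = s^2 - 2 x1 mod 5 = 3^2 - 2*3 = 3
y3 = s (x1 - x3) - y1 mod 5 = 3 * (3 - 3) - 1 = 4

2P = (3, 4)


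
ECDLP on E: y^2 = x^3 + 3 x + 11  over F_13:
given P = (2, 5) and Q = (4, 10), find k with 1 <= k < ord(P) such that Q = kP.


Enumerate multiples of P until we hit Q = (4, 10):
  1P = (2, 5)
  2P = (8, 12)
  3P = (4, 10)
Match found at i = 3.

k = 3


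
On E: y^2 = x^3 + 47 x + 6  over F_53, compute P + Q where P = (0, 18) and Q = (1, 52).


P != Q, so use the chord formula.
s = (y2 - y1) / (x2 - x1) = (34) / (1) mod 53 = 34
x3 = s^2 - x1 - x2 mod 53 = 34^2 - 0 - 1 = 42
y3 = s (x1 - x3) - y1 mod 53 = 34 * (0 - 42) - 18 = 38

P + Q = (42, 38)


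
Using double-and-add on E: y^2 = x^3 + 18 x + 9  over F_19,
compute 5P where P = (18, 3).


k = 5 = 101_2 (binary, LSB first: 101)
Double-and-add from P = (18, 3):
  bit 0 = 1: acc = O + (18, 3) = (18, 3)
  bit 1 = 0: acc unchanged = (18, 3)
  bit 2 = 1: acc = (18, 3) + (9, 8) = (16, 17)

5P = (16, 17)


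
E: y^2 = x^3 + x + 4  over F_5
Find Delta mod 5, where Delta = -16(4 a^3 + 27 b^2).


4 a^3 + 27 b^2 = 4*1^3 + 27*4^2 = 4 + 432 = 436
Delta = -16 * (436) = -6976
Delta mod 5 = 4

Delta = 4 (mod 5)


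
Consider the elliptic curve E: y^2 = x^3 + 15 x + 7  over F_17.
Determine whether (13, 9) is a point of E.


Check whether y^2 = x^3 + 15 x + 7 (mod 17) for (x, y) = (13, 9).
LHS: y^2 = 9^2 mod 17 = 13
RHS: x^3 + 15 x + 7 = 13^3 + 15*13 + 7 mod 17 = 2
LHS != RHS

No, not on the curve


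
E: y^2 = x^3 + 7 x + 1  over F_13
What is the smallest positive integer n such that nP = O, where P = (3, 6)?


Compute successive multiples of P until we hit O:
  1P = (3, 6)
  2P = (6, 5)
  3P = (7, 4)
  4P = (0, 12)
  5P = (1, 3)
  6P = (8, 6)
  7P = (2, 7)
  8P = (9, 0)
  ... (continuing to 16P)
  16P = O

ord(P) = 16


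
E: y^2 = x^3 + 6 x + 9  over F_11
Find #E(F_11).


For each x in F_11, count y with y^2 = x^3 + 6 x + 9 mod 11:
  x = 0: RHS = 9, y in [3, 8]  -> 2 point(s)
  x = 1: RHS = 5, y in [4, 7]  -> 2 point(s)
  x = 4: RHS = 9, y in [3, 8]  -> 2 point(s)
  x = 7: RHS = 9, y in [3, 8]  -> 2 point(s)
  x = 9: RHS = 0, y in [0]  -> 1 point(s)
Affine points: 9. Add the point at infinity: total = 10.

#E(F_11) = 10


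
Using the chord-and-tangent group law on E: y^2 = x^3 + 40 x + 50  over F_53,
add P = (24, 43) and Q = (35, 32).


P != Q, so use the chord formula.
s = (y2 - y1) / (x2 - x1) = (42) / (11) mod 53 = 52
x3 = s^2 - x1 - x2 mod 53 = 52^2 - 24 - 35 = 48
y3 = s (x1 - x3) - y1 mod 53 = 52 * (24 - 48) - 43 = 34

P + Q = (48, 34)


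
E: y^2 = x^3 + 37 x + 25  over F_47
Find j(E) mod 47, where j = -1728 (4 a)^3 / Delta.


Delta = -16(4 a^3 + 27 b^2) mod 47 = 1
-1728 * (4 a)^3 = -1728 * (4*37)^3 mod 47 = 13
j = 13 * 1^(-1) mod 47 = 13

j = 13 (mod 47)


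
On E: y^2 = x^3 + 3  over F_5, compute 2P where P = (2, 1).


Doubling: s = (3 x1^2 + a) / (2 y1)
s = (3*2^2 + 0) / (2*1) mod 5 = 1
x3 = s^2 - 2 x1 mod 5 = 1^2 - 2*2 = 2
y3 = s (x1 - x3) - y1 mod 5 = 1 * (2 - 2) - 1 = 4

2P = (2, 4)


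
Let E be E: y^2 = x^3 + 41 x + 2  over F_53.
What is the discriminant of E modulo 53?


4 a^3 + 27 b^2 = 4*41^3 + 27*2^2 = 275684 + 108 = 275792
Delta = -16 * (275792) = -4412672
Delta mod 53 = 2

Delta = 2 (mod 53)


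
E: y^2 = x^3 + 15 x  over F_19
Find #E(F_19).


For each x in F_19, count y with y^2 = x^3 + 15 x + 0 mod 19:
  x = 0: RHS = 0, y in [0]  -> 1 point(s)
  x = 1: RHS = 16, y in [4, 15]  -> 2 point(s)
  x = 2: RHS = 0, y in [0]  -> 1 point(s)
  x = 7: RHS = 11, y in [7, 12]  -> 2 point(s)
  x = 8: RHS = 5, y in [9, 10]  -> 2 point(s)
  x = 9: RHS = 9, y in [3, 16]  -> 2 point(s)
  x = 13: RHS = 17, y in [6, 13]  -> 2 point(s)
  x = 14: RHS = 9, y in [3, 16]  -> 2 point(s)
  x = 15: RHS = 9, y in [3, 16]  -> 2 point(s)
  x = 16: RHS = 4, y in [2, 17]  -> 2 point(s)
  x = 17: RHS = 0, y in [0]  -> 1 point(s)
Affine points: 19. Add the point at infinity: total = 20.

#E(F_19) = 20


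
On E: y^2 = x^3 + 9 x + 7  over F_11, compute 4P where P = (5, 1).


k = 4 = 100_2 (binary, LSB first: 001)
Double-and-add from P = (5, 1):
  bit 0 = 0: acc unchanged = O
  bit 1 = 0: acc unchanged = O
  bit 2 = 1: acc = O + (5, 1) = (5, 1)

4P = (5, 1)


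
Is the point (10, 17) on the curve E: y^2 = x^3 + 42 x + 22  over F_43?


Check whether y^2 = x^3 + 42 x + 22 (mod 43) for (x, y) = (10, 17).
LHS: y^2 = 17^2 mod 43 = 31
RHS: x^3 + 42 x + 22 = 10^3 + 42*10 + 22 mod 43 = 23
LHS != RHS

No, not on the curve


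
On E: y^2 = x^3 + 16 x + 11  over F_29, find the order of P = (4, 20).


Compute successive multiples of P until we hit O:
  1P = (4, 20)
  2P = (5, 19)
  3P = (21, 26)
  4P = (26, 20)
  5P = (28, 9)
  6P = (3, 17)
  7P = (2, 15)
  8P = (22, 22)
  ... (continuing to 18P)
  18P = O

ord(P) = 18


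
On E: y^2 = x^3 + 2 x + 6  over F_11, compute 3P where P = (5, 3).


k = 3 = 11_2 (binary, LSB first: 11)
Double-and-add from P = (5, 3):
  bit 0 = 1: acc = O + (5, 3) = (5, 3)
  bit 1 = 1: acc = (5, 3) + (1, 8) = (10, 6)

3P = (10, 6)


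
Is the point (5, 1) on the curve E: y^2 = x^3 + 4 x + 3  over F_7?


Check whether y^2 = x^3 + 4 x + 3 (mod 7) for (x, y) = (5, 1).
LHS: y^2 = 1^2 mod 7 = 1
RHS: x^3 + 4 x + 3 = 5^3 + 4*5 + 3 mod 7 = 1
LHS = RHS

Yes, on the curve


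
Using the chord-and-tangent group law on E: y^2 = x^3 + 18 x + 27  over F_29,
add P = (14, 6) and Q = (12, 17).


P != Q, so use the chord formula.
s = (y2 - y1) / (x2 - x1) = (11) / (27) mod 29 = 9
x3 = s^2 - x1 - x2 mod 29 = 9^2 - 14 - 12 = 26
y3 = s (x1 - x3) - y1 mod 29 = 9 * (14 - 26) - 6 = 2

P + Q = (26, 2)


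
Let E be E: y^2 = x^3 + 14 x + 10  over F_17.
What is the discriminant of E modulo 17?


4 a^3 + 27 b^2 = 4*14^3 + 27*10^2 = 10976 + 2700 = 13676
Delta = -16 * (13676) = -218816
Delta mod 17 = 8

Delta = 8 (mod 17)


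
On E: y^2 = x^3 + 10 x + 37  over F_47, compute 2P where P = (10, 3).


Doubling: s = (3 x1^2 + a) / (2 y1)
s = (3*10^2 + 10) / (2*3) mod 47 = 36
x3 = s^2 - 2 x1 mod 47 = 36^2 - 2*10 = 7
y3 = s (x1 - x3) - y1 mod 47 = 36 * (10 - 7) - 3 = 11

2P = (7, 11)


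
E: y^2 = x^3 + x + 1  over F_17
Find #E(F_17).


For each x in F_17, count y with y^2 = x^3 + 1 x + 1 mod 17:
  x = 0: RHS = 1, y in [1, 16]  -> 2 point(s)
  x = 4: RHS = 1, y in [1, 16]  -> 2 point(s)
  x = 6: RHS = 2, y in [6, 11]  -> 2 point(s)
  x = 9: RHS = 8, y in [5, 12]  -> 2 point(s)
  x = 10: RHS = 8, y in [5, 12]  -> 2 point(s)
  x = 11: RHS = 0, y in [0]  -> 1 point(s)
  x = 13: RHS = 1, y in [1, 16]  -> 2 point(s)
  x = 15: RHS = 8, y in [5, 12]  -> 2 point(s)
  x = 16: RHS = 16, y in [4, 13]  -> 2 point(s)
Affine points: 17. Add the point at infinity: total = 18.

#E(F_17) = 18


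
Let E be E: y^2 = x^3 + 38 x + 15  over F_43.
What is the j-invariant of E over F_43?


Delta = -16(4 a^3 + 27 b^2) mod 43 = 25
-1728 * (4 a)^3 = -1728 * (4*38)^3 mod 43 = 16
j = 16 * 25^(-1) mod 43 = 23

j = 23 (mod 43)


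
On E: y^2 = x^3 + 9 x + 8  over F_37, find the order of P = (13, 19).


Compute successive multiples of P until we hit O:
  1P = (13, 19)
  2P = (15, 22)
  3P = (2, 16)
  4P = (34, 19)
  5P = (27, 18)
  6P = (24, 32)
  7P = (28, 7)
  8P = (7, 28)
  ... (continuing to 40P)
  40P = O

ord(P) = 40


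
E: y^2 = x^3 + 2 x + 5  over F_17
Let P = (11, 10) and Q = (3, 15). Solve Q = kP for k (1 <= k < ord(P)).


Enumerate multiples of P until we hit Q = (3, 15):
  1P = (11, 10)
  2P = (4, 3)
  3P = (3, 15)
Match found at i = 3.

k = 3


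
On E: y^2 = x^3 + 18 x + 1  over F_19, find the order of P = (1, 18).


Compute successive multiples of P until we hit O:
  1P = (1, 18)
  2P = (18, 18)
  3P = (0, 1)
  4P = (3, 5)
  5P = (5, 8)
  6P = (5, 11)
  7P = (3, 14)
  8P = (0, 18)
  ... (continuing to 11P)
  11P = O

ord(P) = 11


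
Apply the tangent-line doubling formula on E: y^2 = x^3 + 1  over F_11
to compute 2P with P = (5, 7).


Doubling: s = (3 x1^2 + a) / (2 y1)
s = (3*5^2 + 0) / (2*7) mod 11 = 3
x3 = s^2 - 2 x1 mod 11 = 3^2 - 2*5 = 10
y3 = s (x1 - x3) - y1 mod 11 = 3 * (5 - 10) - 7 = 0

2P = (10, 0)


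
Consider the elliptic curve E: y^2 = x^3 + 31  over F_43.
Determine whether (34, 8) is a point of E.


Check whether y^2 = x^3 + 0 x + 31 (mod 43) for (x, y) = (34, 8).
LHS: y^2 = 8^2 mod 43 = 21
RHS: x^3 + 0 x + 31 = 34^3 + 0*34 + 31 mod 43 = 33
LHS != RHS

No, not on the curve


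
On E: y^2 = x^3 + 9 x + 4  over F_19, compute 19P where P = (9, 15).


k = 19 = 10011_2 (binary, LSB first: 11001)
Double-and-add from P = (9, 15):
  bit 0 = 1: acc = O + (9, 15) = (9, 15)
  bit 1 = 1: acc = (9, 15) + (10, 7) = (7, 7)
  bit 2 = 0: acc unchanged = (7, 7)
  bit 3 = 0: acc unchanged = (7, 7)
  bit 4 = 1: acc = (7, 7) + (3, 1) = (16, 8)

19P = (16, 8)


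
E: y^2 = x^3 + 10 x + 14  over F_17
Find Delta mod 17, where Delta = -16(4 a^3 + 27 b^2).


4 a^3 + 27 b^2 = 4*10^3 + 27*14^2 = 4000 + 5292 = 9292
Delta = -16 * (9292) = -148672
Delta mod 17 = 10

Delta = 10 (mod 17)


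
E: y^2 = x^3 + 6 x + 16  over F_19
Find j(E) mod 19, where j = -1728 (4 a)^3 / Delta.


Delta = -16(4 a^3 + 27 b^2) mod 19 = 15
-1728 * (4 a)^3 = -1728 * (4*6)^3 mod 19 = 11
j = 11 * 15^(-1) mod 19 = 2

j = 2 (mod 19)


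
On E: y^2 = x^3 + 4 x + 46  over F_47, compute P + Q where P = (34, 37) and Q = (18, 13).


P != Q, so use the chord formula.
s = (y2 - y1) / (x2 - x1) = (23) / (31) mod 47 = 25
x3 = s^2 - x1 - x2 mod 47 = 25^2 - 34 - 18 = 9
y3 = s (x1 - x3) - y1 mod 47 = 25 * (34 - 9) - 37 = 24

P + Q = (9, 24)


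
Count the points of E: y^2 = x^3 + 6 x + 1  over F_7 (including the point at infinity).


For each x in F_7, count y with y^2 = x^3 + 6 x + 1 mod 7:
  x = 0: RHS = 1, y in [1, 6]  -> 2 point(s)
  x = 1: RHS = 1, y in [1, 6]  -> 2 point(s)
  x = 2: RHS = 0, y in [0]  -> 1 point(s)
  x = 3: RHS = 4, y in [2, 5]  -> 2 point(s)
  x = 5: RHS = 2, y in [3, 4]  -> 2 point(s)
  x = 6: RHS = 1, y in [1, 6]  -> 2 point(s)
Affine points: 11. Add the point at infinity: total = 12.

#E(F_7) = 12


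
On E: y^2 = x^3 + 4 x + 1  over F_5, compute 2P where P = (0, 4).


Doubling: s = (3 x1^2 + a) / (2 y1)
s = (3*0^2 + 4) / (2*4) mod 5 = 3
x3 = s^2 - 2 x1 mod 5 = 3^2 - 2*0 = 4
y3 = s (x1 - x3) - y1 mod 5 = 3 * (0 - 4) - 4 = 4

2P = (4, 4)


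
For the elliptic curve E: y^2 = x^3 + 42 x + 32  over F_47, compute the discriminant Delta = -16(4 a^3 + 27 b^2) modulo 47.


4 a^3 + 27 b^2 = 4*42^3 + 27*32^2 = 296352 + 27648 = 324000
Delta = -16 * (324000) = -5184000
Delta mod 47 = 6

Delta = 6 (mod 47)


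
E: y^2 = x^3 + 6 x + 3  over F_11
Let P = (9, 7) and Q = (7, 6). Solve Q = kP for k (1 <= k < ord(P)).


Enumerate multiples of P until we hit Q = (7, 6):
  1P = (9, 7)
  2P = (7, 5)
  3P = (7, 6)
Match found at i = 3.

k = 3


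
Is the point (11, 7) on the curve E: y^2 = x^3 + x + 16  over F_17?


Check whether y^2 = x^3 + 1 x + 16 (mod 17) for (x, y) = (11, 7).
LHS: y^2 = 7^2 mod 17 = 15
RHS: x^3 + 1 x + 16 = 11^3 + 1*11 + 16 mod 17 = 15
LHS = RHS

Yes, on the curve


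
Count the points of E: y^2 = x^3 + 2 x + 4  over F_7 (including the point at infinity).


For each x in F_7, count y with y^2 = x^3 + 2 x + 4 mod 7:
  x = 0: RHS = 4, y in [2, 5]  -> 2 point(s)
  x = 1: RHS = 0, y in [0]  -> 1 point(s)
  x = 2: RHS = 2, y in [3, 4]  -> 2 point(s)
  x = 3: RHS = 2, y in [3, 4]  -> 2 point(s)
  x = 6: RHS = 1, y in [1, 6]  -> 2 point(s)
Affine points: 9. Add the point at infinity: total = 10.

#E(F_7) = 10


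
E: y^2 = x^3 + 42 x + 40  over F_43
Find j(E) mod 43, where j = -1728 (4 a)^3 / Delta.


Delta = -16(4 a^3 + 27 b^2) mod 43 = 3
-1728 * (4 a)^3 = -1728 * (4*42)^3 mod 43 = 39
j = 39 * 3^(-1) mod 43 = 13

j = 13 (mod 43)


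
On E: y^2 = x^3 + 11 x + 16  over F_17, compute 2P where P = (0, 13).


k = 2 = 10_2 (binary, LSB first: 01)
Double-and-add from P = (0, 13):
  bit 0 = 0: acc unchanged = O
  bit 1 = 1: acc = O + (8, 15) = (8, 15)

2P = (8, 15)


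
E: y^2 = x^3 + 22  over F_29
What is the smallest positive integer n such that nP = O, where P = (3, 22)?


Compute successive multiples of P until we hit O:
  1P = (3, 22)
  2P = (10, 6)
  3P = (23, 3)
  4P = (25, 25)
  5P = (0, 14)
  6P = (17, 18)
  7P = (15, 27)
  8P = (15, 2)
  ... (continuing to 15P)
  15P = O

ord(P) = 15


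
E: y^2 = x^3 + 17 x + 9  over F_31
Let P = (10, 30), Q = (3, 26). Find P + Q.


P != Q, so use the chord formula.
s = (y2 - y1) / (x2 - x1) = (27) / (24) mod 31 = 5
x3 = s^2 - x1 - x2 mod 31 = 5^2 - 10 - 3 = 12
y3 = s (x1 - x3) - y1 mod 31 = 5 * (10 - 12) - 30 = 22

P + Q = (12, 22)


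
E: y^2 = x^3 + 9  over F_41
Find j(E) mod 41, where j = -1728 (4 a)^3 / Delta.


Delta = -16(4 a^3 + 27 b^2) mod 41 = 22
-1728 * (4 a)^3 = -1728 * (4*0)^3 mod 41 = 0
j = 0 * 22^(-1) mod 41 = 0

j = 0 (mod 41)


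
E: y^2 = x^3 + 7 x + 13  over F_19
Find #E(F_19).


For each x in F_19, count y with y^2 = x^3 + 7 x + 13 mod 19:
  x = 2: RHS = 16, y in [4, 15]  -> 2 point(s)
  x = 3: RHS = 4, y in [2, 17]  -> 2 point(s)
  x = 6: RHS = 5, y in [9, 10]  -> 2 point(s)
  x = 7: RHS = 6, y in [5, 14]  -> 2 point(s)
  x = 8: RHS = 11, y in [7, 12]  -> 2 point(s)
  x = 9: RHS = 7, y in [8, 11]  -> 2 point(s)
  x = 10: RHS = 0, y in [0]  -> 1 point(s)
  x = 12: RHS = 1, y in [1, 18]  -> 2 point(s)
  x = 14: RHS = 5, y in [9, 10]  -> 2 point(s)
  x = 15: RHS = 16, y in [4, 15]  -> 2 point(s)
  x = 18: RHS = 5, y in [9, 10]  -> 2 point(s)
Affine points: 21. Add the point at infinity: total = 22.

#E(F_19) = 22


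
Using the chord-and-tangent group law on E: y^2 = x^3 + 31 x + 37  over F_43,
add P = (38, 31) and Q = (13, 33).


P != Q, so use the chord formula.
s = (y2 - y1) / (x2 - x1) = (2) / (18) mod 43 = 24
x3 = s^2 - x1 - x2 mod 43 = 24^2 - 38 - 13 = 9
y3 = s (x1 - x3) - y1 mod 43 = 24 * (38 - 9) - 31 = 20

P + Q = (9, 20)


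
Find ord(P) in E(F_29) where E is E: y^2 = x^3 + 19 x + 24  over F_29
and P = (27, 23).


Compute successive multiples of P until we hit O:
  1P = (27, 23)
  2P = (0, 16)
  3P = (7, 23)
  4P = (24, 6)
  5P = (23, 19)
  6P = (9, 24)
  7P = (28, 27)
  8P = (19, 9)
  ... (continuing to 28P)
  28P = O

ord(P) = 28


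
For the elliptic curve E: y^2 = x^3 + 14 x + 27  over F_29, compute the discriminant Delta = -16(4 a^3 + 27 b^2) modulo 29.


4 a^3 + 27 b^2 = 4*14^3 + 27*27^2 = 10976 + 19683 = 30659
Delta = -16 * (30659) = -490544
Delta mod 29 = 20

Delta = 20 (mod 29)


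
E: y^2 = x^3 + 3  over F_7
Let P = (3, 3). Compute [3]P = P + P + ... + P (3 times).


k = 3 = 11_2 (binary, LSB first: 11)
Double-and-add from P = (3, 3):
  bit 0 = 1: acc = O + (3, 3) = (3, 3)
  bit 1 = 1: acc = (3, 3) + (2, 5) = (6, 3)

3P = (6, 3)


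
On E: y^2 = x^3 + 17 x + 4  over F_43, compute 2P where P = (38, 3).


Doubling: s = (3 x1^2 + a) / (2 y1)
s = (3*38^2 + 17) / (2*3) mod 43 = 1
x3 = s^2 - 2 x1 mod 43 = 1^2 - 2*38 = 11
y3 = s (x1 - x3) - y1 mod 43 = 1 * (38 - 11) - 3 = 24

2P = (11, 24)


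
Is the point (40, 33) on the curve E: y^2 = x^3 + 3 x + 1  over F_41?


Check whether y^2 = x^3 + 3 x + 1 (mod 41) for (x, y) = (40, 33).
LHS: y^2 = 33^2 mod 41 = 23
RHS: x^3 + 3 x + 1 = 40^3 + 3*40 + 1 mod 41 = 38
LHS != RHS

No, not on the curve


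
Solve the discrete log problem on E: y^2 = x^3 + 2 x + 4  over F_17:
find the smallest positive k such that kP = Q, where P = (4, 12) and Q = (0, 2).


Enumerate multiples of P until we hit Q = (0, 2):
  1P = (4, 12)
  2P = (0, 2)
Match found at i = 2.

k = 2


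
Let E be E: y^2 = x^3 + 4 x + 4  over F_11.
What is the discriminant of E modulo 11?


4 a^3 + 27 b^2 = 4*4^3 + 27*4^2 = 256 + 432 = 688
Delta = -16 * (688) = -11008
Delta mod 11 = 3

Delta = 3 (mod 11)


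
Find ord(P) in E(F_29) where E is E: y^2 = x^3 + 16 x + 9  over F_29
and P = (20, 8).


Compute successive multiples of P until we hit O:
  1P = (20, 8)
  2P = (23, 25)
  3P = (2, 7)
  4P = (13, 23)
  5P = (0, 3)
  6P = (0, 26)
  7P = (13, 6)
  8P = (2, 22)
  ... (continuing to 11P)
  11P = O

ord(P) = 11


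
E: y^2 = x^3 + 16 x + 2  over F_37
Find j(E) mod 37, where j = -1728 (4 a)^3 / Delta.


Delta = -16(4 a^3 + 27 b^2) mod 37 = 12
-1728 * (4 a)^3 = -1728 * (4*16)^3 mod 37 = 26
j = 26 * 12^(-1) mod 37 = 33

j = 33 (mod 37)


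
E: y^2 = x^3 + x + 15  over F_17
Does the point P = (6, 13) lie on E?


Check whether y^2 = x^3 + 1 x + 15 (mod 17) for (x, y) = (6, 13).
LHS: y^2 = 13^2 mod 17 = 16
RHS: x^3 + 1 x + 15 = 6^3 + 1*6 + 15 mod 17 = 16
LHS = RHS

Yes, on the curve


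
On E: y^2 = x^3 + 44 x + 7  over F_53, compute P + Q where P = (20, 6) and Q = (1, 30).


P != Q, so use the chord formula.
s = (y2 - y1) / (x2 - x1) = (24) / (34) mod 53 = 35
x3 = s^2 - x1 - x2 mod 53 = 35^2 - 20 - 1 = 38
y3 = s (x1 - x3) - y1 mod 53 = 35 * (20 - 38) - 6 = 0

P + Q = (38, 0)


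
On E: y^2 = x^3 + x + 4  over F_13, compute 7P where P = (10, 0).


k = 7 = 111_2 (binary, LSB first: 111)
Double-and-add from P = (10, 0):
  bit 0 = 1: acc = O + (10, 0) = (10, 0)
  bit 1 = 1: acc = (10, 0) + O = (10, 0)
  bit 2 = 1: acc = (10, 0) + O = (10, 0)

7P = (10, 0)


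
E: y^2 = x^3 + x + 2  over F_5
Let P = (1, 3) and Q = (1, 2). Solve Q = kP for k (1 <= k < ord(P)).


Enumerate multiples of P until we hit Q = (1, 2):
  1P = (1, 3)
  2P = (4, 0)
  3P = (1, 2)
Match found at i = 3.

k = 3


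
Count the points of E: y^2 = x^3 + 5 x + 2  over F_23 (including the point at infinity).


For each x in F_23, count y with y^2 = x^3 + 5 x + 2 mod 23:
  x = 0: RHS = 2, y in [5, 18]  -> 2 point(s)
  x = 1: RHS = 8, y in [10, 13]  -> 2 point(s)
  x = 6: RHS = 18, y in [8, 15]  -> 2 point(s)
  x = 7: RHS = 12, y in [9, 14]  -> 2 point(s)
  x = 8: RHS = 2, y in [5, 18]  -> 2 point(s)
  x = 11: RHS = 8, y in [10, 13]  -> 2 point(s)
  x = 15: RHS = 2, y in [5, 18]  -> 2 point(s)
  x = 17: RHS = 9, y in [3, 20]  -> 2 point(s)
  x = 18: RHS = 13, y in [6, 17]  -> 2 point(s)
  x = 20: RHS = 6, y in [11, 12]  -> 2 point(s)
Affine points: 20. Add the point at infinity: total = 21.

#E(F_23) = 21


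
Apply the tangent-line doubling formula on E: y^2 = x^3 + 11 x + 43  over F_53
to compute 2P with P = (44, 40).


Doubling: s = (3 x1^2 + a) / (2 y1)
s = (3*44^2 + 11) / (2*40) mod 53 = 31
x3 = s^2 - 2 x1 mod 53 = 31^2 - 2*44 = 25
y3 = s (x1 - x3) - y1 mod 53 = 31 * (44 - 25) - 40 = 19

2P = (25, 19)


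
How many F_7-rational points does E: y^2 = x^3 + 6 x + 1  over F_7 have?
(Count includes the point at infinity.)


For each x in F_7, count y with y^2 = x^3 + 6 x + 1 mod 7:
  x = 0: RHS = 1, y in [1, 6]  -> 2 point(s)
  x = 1: RHS = 1, y in [1, 6]  -> 2 point(s)
  x = 2: RHS = 0, y in [0]  -> 1 point(s)
  x = 3: RHS = 4, y in [2, 5]  -> 2 point(s)
  x = 5: RHS = 2, y in [3, 4]  -> 2 point(s)
  x = 6: RHS = 1, y in [1, 6]  -> 2 point(s)
Affine points: 11. Add the point at infinity: total = 12.

#E(F_7) = 12


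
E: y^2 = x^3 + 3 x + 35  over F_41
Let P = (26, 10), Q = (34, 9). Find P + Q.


P != Q, so use the chord formula.
s = (y2 - y1) / (x2 - x1) = (40) / (8) mod 41 = 5
x3 = s^2 - x1 - x2 mod 41 = 5^2 - 26 - 34 = 6
y3 = s (x1 - x3) - y1 mod 41 = 5 * (26 - 6) - 10 = 8

P + Q = (6, 8)


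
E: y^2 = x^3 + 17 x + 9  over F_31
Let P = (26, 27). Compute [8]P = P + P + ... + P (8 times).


k = 8 = 1000_2 (binary, LSB first: 0001)
Double-and-add from P = (26, 27):
  bit 0 = 0: acc unchanged = O
  bit 1 = 0: acc unchanged = O
  bit 2 = 0: acc unchanged = O
  bit 3 = 1: acc = O + (26, 4) = (26, 4)

8P = (26, 4)


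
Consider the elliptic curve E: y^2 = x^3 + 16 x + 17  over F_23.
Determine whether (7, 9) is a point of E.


Check whether y^2 = x^3 + 16 x + 17 (mod 23) for (x, y) = (7, 9).
LHS: y^2 = 9^2 mod 23 = 12
RHS: x^3 + 16 x + 17 = 7^3 + 16*7 + 17 mod 23 = 12
LHS = RHS

Yes, on the curve


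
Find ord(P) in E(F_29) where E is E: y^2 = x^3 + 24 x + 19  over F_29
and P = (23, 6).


Compute successive multiples of P until we hit O:
  1P = (23, 6)
  2P = (17, 2)
  3P = (12, 11)
  4P = (28, 20)
  5P = (16, 2)
  6P = (14, 24)
  7P = (25, 27)
  8P = (26, 6)
  ... (continuing to 29P)
  29P = O

ord(P) = 29


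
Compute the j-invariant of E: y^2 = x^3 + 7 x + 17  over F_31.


Delta = -16(4 a^3 + 27 b^2) mod 31 = 16
-1728 * (4 a)^3 = -1728 * (4*7)^3 mod 31 = 1
j = 1 * 16^(-1) mod 31 = 2

j = 2 (mod 31)


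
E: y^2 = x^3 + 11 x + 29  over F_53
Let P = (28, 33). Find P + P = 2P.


Doubling: s = (3 x1^2 + a) / (2 y1)
s = (3*28^2 + 11) / (2*33) mod 53 = 35
x3 = s^2 - 2 x1 mod 53 = 35^2 - 2*28 = 3
y3 = s (x1 - x3) - y1 mod 53 = 35 * (28 - 3) - 33 = 47

2P = (3, 47)


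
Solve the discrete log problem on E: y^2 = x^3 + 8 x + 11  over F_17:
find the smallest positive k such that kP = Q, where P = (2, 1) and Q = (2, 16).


Enumerate multiples of P until we hit Q = (2, 16):
  1P = (2, 1)
  2P = (11, 11)
  3P = (13, 0)
  4P = (11, 6)
  5P = (2, 16)
Match found at i = 5.

k = 5


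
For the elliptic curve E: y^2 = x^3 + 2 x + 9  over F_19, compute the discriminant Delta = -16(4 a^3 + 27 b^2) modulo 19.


4 a^3 + 27 b^2 = 4*2^3 + 27*9^2 = 32 + 2187 = 2219
Delta = -16 * (2219) = -35504
Delta mod 19 = 7

Delta = 7 (mod 19)


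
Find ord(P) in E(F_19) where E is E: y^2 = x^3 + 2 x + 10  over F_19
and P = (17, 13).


Compute successive multiples of P until we hit O:
  1P = (17, 13)
  2P = (8, 5)
  3P = (3, 10)
  4P = (10, 17)
  5P = (9, 15)
  6P = (18, 11)
  7P = (7, 5)
  8P = (4, 5)
  ... (continuing to 17P)
  17P = O

ord(P) = 17


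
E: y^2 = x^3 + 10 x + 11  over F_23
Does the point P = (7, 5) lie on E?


Check whether y^2 = x^3 + 10 x + 11 (mod 23) for (x, y) = (7, 5).
LHS: y^2 = 5^2 mod 23 = 2
RHS: x^3 + 10 x + 11 = 7^3 + 10*7 + 11 mod 23 = 10
LHS != RHS

No, not on the curve


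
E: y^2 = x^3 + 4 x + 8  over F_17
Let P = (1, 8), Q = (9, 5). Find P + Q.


P != Q, so use the chord formula.
s = (y2 - y1) / (x2 - x1) = (14) / (8) mod 17 = 6
x3 = s^2 - x1 - x2 mod 17 = 6^2 - 1 - 9 = 9
y3 = s (x1 - x3) - y1 mod 17 = 6 * (1 - 9) - 8 = 12

P + Q = (9, 12)


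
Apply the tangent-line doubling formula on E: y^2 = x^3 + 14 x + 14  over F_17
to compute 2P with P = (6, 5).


Doubling: s = (3 x1^2 + a) / (2 y1)
s = (3*6^2 + 14) / (2*5) mod 17 = 2
x3 = s^2 - 2 x1 mod 17 = 2^2 - 2*6 = 9
y3 = s (x1 - x3) - y1 mod 17 = 2 * (6 - 9) - 5 = 6

2P = (9, 6)


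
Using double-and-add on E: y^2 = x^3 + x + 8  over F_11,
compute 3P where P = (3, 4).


k = 3 = 11_2 (binary, LSB first: 11)
Double-and-add from P = (3, 4):
  bit 0 = 1: acc = O + (3, 4) = (3, 4)
  bit 1 = 1: acc = (3, 4) + (9, 8) = (8, 0)

3P = (8, 0)


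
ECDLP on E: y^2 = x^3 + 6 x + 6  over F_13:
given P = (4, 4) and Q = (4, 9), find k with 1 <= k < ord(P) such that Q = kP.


Enumerate multiples of P until we hit Q = (4, 9):
  1P = (4, 4)
  2P = (1, 0)
  3P = (4, 9)
Match found at i = 3.

k = 3


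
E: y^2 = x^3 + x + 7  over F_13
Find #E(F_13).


For each x in F_13, count y with y^2 = x^3 + 1 x + 7 mod 13:
  x = 1: RHS = 9, y in [3, 10]  -> 2 point(s)
  x = 2: RHS = 4, y in [2, 11]  -> 2 point(s)
  x = 4: RHS = 10, y in [6, 7]  -> 2 point(s)
  x = 9: RHS = 4, y in [2, 11]  -> 2 point(s)
  x = 10: RHS = 3, y in [4, 9]  -> 2 point(s)
  x = 11: RHS = 10, y in [6, 7]  -> 2 point(s)
Affine points: 12. Add the point at infinity: total = 13.

#E(F_13) = 13


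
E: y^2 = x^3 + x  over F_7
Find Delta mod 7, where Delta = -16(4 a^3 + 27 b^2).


4 a^3 + 27 b^2 = 4*1^3 + 27*0^2 = 4 + 0 = 4
Delta = -16 * (4) = -64
Delta mod 7 = 6

Delta = 6 (mod 7)


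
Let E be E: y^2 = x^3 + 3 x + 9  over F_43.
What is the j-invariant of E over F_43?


Delta = -16(4 a^3 + 27 b^2) mod 43 = 2
-1728 * (4 a)^3 = -1728 * (4*3)^3 mod 43 = 22
j = 22 * 2^(-1) mod 43 = 11

j = 11 (mod 43)


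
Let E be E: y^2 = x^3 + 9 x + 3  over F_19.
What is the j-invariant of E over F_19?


Delta = -16(4 a^3 + 27 b^2) mod 19 = 15
-1728 * (4 a)^3 = -1728 * (4*9)^3 mod 19 = 11
j = 11 * 15^(-1) mod 19 = 2

j = 2 (mod 19)


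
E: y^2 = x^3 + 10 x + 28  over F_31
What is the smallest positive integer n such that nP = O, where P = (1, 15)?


Compute successive multiples of P until we hit O:
  1P = (1, 15)
  2P = (12, 4)
  3P = (19, 3)
  4P = (8, 0)
  5P = (19, 28)
  6P = (12, 27)
  7P = (1, 16)
  8P = O

ord(P) = 8


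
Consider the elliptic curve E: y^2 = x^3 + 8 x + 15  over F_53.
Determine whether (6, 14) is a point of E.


Check whether y^2 = x^3 + 8 x + 15 (mod 53) for (x, y) = (6, 14).
LHS: y^2 = 14^2 mod 53 = 37
RHS: x^3 + 8 x + 15 = 6^3 + 8*6 + 15 mod 53 = 14
LHS != RHS

No, not on the curve


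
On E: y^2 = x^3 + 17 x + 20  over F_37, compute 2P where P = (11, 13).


Doubling: s = (3 x1^2 + a) / (2 y1)
s = (3*11^2 + 17) / (2*13) mod 37 = 26
x3 = s^2 - 2 x1 mod 37 = 26^2 - 2*11 = 25
y3 = s (x1 - x3) - y1 mod 37 = 26 * (11 - 25) - 13 = 30

2P = (25, 30)


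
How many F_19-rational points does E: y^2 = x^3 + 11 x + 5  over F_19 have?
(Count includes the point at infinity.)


For each x in F_19, count y with y^2 = x^3 + 11 x + 5 mod 19:
  x = 0: RHS = 5, y in [9, 10]  -> 2 point(s)
  x = 1: RHS = 17, y in [6, 13]  -> 2 point(s)
  x = 2: RHS = 16, y in [4, 15]  -> 2 point(s)
  x = 7: RHS = 7, y in [8, 11]  -> 2 point(s)
  x = 8: RHS = 16, y in [4, 15]  -> 2 point(s)
  x = 9: RHS = 16, y in [4, 15]  -> 2 point(s)
  x = 15: RHS = 11, y in [7, 12]  -> 2 point(s)
Affine points: 14. Add the point at infinity: total = 15.

#E(F_19) = 15


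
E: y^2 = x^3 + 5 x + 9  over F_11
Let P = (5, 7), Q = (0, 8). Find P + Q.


P != Q, so use the chord formula.
s = (y2 - y1) / (x2 - x1) = (1) / (6) mod 11 = 2
x3 = s^2 - x1 - x2 mod 11 = 2^2 - 5 - 0 = 10
y3 = s (x1 - x3) - y1 mod 11 = 2 * (5 - 10) - 7 = 5

P + Q = (10, 5)


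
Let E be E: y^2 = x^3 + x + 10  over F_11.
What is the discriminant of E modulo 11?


4 a^3 + 27 b^2 = 4*1^3 + 27*10^2 = 4 + 2700 = 2704
Delta = -16 * (2704) = -43264
Delta mod 11 = 10

Delta = 10 (mod 11)


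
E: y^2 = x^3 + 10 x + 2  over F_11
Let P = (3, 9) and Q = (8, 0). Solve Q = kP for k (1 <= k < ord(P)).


Enumerate multiples of P until we hit Q = (8, 0):
  1P = (3, 9)
  2P = (6, 5)
  3P = (5, 1)
  4P = (8, 0)
Match found at i = 4.

k = 4


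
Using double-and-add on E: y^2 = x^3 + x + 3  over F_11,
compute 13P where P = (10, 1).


k = 13 = 1101_2 (binary, LSB first: 1011)
Double-and-add from P = (10, 1):
  bit 0 = 1: acc = O + (10, 1) = (10, 1)
  bit 1 = 0: acc unchanged = (10, 1)
  bit 2 = 1: acc = (10, 1) + (4, 7) = (9, 9)
  bit 3 = 1: acc = (9, 9) + (7, 10) = (9, 2)

13P = (9, 2)


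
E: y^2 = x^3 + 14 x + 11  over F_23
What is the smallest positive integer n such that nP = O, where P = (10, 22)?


Compute successive multiples of P until we hit O:
  1P = (10, 22)
  2P = (19, 11)
  3P = (6, 14)
  4P = (11, 22)
  5P = (2, 1)
  6P = (1, 16)
  7P = (15, 13)
  8P = (4, 4)
  ... (continuing to 18P)
  18P = O

ord(P) = 18


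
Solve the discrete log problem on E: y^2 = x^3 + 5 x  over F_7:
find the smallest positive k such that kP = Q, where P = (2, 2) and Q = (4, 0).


Enumerate multiples of P until we hit Q = (4, 0):
  1P = (2, 2)
  2P = (4, 0)
Match found at i = 2.

k = 2


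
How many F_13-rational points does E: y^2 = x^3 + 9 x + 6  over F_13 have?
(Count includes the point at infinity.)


For each x in F_13, count y with y^2 = x^3 + 9 x + 6 mod 13:
  x = 1: RHS = 3, y in [4, 9]  -> 2 point(s)
  x = 6: RHS = 3, y in [4, 9]  -> 2 point(s)
  x = 7: RHS = 9, y in [3, 10]  -> 2 point(s)
  x = 9: RHS = 10, y in [6, 7]  -> 2 point(s)
  x = 10: RHS = 4, y in [2, 11]  -> 2 point(s)
  x = 12: RHS = 9, y in [3, 10]  -> 2 point(s)
Affine points: 12. Add the point at infinity: total = 13.

#E(F_13) = 13


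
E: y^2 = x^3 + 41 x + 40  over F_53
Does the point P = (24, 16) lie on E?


Check whether y^2 = x^3 + 41 x + 40 (mod 53) for (x, y) = (24, 16).
LHS: y^2 = 16^2 mod 53 = 44
RHS: x^3 + 41 x + 40 = 24^3 + 41*24 + 40 mod 53 = 8
LHS != RHS

No, not on the curve


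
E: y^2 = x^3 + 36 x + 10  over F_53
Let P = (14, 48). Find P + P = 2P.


Doubling: s = (3 x1^2 + a) / (2 y1)
s = (3*14^2 + 36) / (2*48) mod 53 = 33
x3 = s^2 - 2 x1 mod 53 = 33^2 - 2*14 = 1
y3 = s (x1 - x3) - y1 mod 53 = 33 * (14 - 1) - 48 = 10

2P = (1, 10)


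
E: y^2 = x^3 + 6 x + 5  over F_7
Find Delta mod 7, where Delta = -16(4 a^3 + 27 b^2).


4 a^3 + 27 b^2 = 4*6^3 + 27*5^2 = 864 + 675 = 1539
Delta = -16 * (1539) = -24624
Delta mod 7 = 2

Delta = 2 (mod 7)


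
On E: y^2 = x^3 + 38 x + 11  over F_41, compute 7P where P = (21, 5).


k = 7 = 111_2 (binary, LSB first: 111)
Double-and-add from P = (21, 5):
  bit 0 = 1: acc = O + (21, 5) = (21, 5)
  bit 1 = 1: acc = (21, 5) + (39, 38) = (6, 2)
  bit 2 = 1: acc = (6, 2) + (37, 0) = (21, 36)

7P = (21, 36)
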